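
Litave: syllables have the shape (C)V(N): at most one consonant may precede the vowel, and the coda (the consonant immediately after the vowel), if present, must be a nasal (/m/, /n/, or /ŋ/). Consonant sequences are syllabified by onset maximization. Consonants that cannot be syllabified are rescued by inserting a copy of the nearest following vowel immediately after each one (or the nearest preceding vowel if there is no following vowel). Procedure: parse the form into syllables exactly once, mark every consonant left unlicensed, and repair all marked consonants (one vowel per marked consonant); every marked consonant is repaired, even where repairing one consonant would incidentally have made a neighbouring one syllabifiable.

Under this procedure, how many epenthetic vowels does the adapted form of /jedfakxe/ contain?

2

The unsyllabifiable consonants are /d/, /k/; each receives one epenthetic vowel.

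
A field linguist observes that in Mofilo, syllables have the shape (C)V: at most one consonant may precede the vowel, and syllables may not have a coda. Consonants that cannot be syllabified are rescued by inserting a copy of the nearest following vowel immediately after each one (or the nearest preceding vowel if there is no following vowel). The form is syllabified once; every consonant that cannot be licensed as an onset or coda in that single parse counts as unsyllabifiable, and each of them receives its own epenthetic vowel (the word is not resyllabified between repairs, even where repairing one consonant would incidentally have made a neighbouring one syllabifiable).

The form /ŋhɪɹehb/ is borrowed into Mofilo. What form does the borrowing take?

The consonants /ŋ/, /h/, /b/ cannot be parsed into a legal (C)V syllable (no codas are permitted; onsets are limited to one consonant).
Inserting the epenthetic vowel yields /ŋ/ → /ŋɪ/, /h/ → /he/, /b/ → /be/.

ŋɪhɪɹehebe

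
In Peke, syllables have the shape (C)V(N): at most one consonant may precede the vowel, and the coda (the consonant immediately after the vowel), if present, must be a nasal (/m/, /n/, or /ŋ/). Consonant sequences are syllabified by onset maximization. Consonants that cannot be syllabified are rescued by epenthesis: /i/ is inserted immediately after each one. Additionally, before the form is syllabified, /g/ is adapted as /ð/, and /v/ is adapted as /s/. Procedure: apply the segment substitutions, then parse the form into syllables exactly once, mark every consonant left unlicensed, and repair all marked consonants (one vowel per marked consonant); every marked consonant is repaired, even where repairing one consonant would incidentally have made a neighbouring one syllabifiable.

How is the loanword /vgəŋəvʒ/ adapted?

siðəŋəsiʒi

Substitution: /v/ → /s/, /g/ → /ð/, giving /sðəŋəsʒ/.
Syllabifying with onset maximization leaves /s/, /s/, /ʒ/ stranded (only a nasal (/m/, /n/, or /ŋ/) is licensed in coda position; onsets are limited to one consonant).
Epenthesis after each stranded consonant: /s/ → /si/, /s/ → /si/, /ʒ/ → /ʒi/.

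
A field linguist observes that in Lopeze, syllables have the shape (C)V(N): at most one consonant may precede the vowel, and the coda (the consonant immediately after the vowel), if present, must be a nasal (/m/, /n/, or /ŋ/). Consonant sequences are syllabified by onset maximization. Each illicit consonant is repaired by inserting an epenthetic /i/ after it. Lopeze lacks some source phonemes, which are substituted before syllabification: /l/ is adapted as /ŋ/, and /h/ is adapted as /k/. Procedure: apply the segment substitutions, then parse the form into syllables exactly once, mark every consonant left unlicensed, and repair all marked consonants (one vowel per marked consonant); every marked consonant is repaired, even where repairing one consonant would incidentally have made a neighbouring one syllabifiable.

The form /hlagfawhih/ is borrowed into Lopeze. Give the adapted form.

kiŋagifawikiki

Substitution: /h/ → /k/, /l/ → /ŋ/, giving /kŋagfawkik/.
Under (C)V(N), the unsyllabifiable consonants are /k/, /g/, /w/, /k/ (only a nasal (/m/, /n/, or /ŋ/) is licensed in coda position; onsets are limited to one consonant).
Each unlicensed consonant becomes the onset of a new syllable: /k/ → /ki/, /g/ → /gi/, /w/ → /wi/, /k/ → /ki/.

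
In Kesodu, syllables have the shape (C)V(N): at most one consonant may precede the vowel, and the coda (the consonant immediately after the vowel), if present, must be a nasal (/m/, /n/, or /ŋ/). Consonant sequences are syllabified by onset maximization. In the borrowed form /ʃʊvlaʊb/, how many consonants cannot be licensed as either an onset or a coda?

Under (C)V(N), the unsyllabifiable consonants are /v/, /b/ (only a nasal (/m/, /n/, or /ŋ/) is licensed in coda position; onsets are limited to one consonant).

2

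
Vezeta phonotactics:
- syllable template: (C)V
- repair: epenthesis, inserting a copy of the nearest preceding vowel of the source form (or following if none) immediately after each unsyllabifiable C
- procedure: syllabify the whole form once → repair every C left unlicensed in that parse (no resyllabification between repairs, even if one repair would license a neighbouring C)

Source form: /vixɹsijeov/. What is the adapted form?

Under (C)V, the unsyllabifiable consonants are /x/, /ɹ/, /v/ (no codas are permitted; onsets are limited to one consonant).
Epenthesis after each stranded consonant: /x/ → /xi/, /ɹ/ → /ɹi/, /v/ → /vo/.

vixiɹisijeovo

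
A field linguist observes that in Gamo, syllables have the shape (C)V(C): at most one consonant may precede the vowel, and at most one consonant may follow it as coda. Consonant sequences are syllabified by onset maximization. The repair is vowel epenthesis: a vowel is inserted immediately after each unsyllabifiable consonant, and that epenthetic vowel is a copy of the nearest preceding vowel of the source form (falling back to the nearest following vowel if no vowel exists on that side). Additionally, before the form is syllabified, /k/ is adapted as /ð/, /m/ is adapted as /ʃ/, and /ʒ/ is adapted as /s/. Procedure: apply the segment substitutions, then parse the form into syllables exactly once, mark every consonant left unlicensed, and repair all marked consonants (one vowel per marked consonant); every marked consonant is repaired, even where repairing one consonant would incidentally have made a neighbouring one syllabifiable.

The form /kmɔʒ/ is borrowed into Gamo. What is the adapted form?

Substitution: /k/ → /ð/, /m/ → /ʃ/, /ʒ/ → /s/, giving /ðʃɔs/.
Under (C)V(C), the unsyllabifiable consonants are /ð/ (at most one coda consonant is licensed; onsets are limited to one consonant).
Inserting the epenthetic vowel yields /ð/ → /ðɔ/.

ðɔʃɔs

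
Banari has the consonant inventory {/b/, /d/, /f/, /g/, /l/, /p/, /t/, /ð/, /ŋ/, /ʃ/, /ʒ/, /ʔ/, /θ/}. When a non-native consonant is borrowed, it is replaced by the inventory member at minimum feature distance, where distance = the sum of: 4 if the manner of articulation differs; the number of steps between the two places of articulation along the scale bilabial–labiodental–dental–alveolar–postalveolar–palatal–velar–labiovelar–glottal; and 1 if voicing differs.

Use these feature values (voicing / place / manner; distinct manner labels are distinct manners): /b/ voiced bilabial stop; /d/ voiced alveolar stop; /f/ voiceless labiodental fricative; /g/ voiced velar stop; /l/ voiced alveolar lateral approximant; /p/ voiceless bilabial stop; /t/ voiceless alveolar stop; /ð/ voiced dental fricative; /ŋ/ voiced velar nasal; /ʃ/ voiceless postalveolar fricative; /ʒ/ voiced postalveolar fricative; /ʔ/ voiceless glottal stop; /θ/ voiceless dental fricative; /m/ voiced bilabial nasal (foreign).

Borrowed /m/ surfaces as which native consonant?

b

/b/ is closest: manner differs (nasal→stop, +4), place distance 0 (bilabial→bilabial), same voicing; total 4. Next closest is /p/ at distance 5.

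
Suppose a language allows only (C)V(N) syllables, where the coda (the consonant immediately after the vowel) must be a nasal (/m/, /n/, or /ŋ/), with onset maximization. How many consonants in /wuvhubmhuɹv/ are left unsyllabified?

5

Syllabifying with onset maximization leaves /v/, /b/, /m/, /ɹ/, /v/ stranded (only a nasal (/m/, /n/, or /ŋ/) is licensed in coda position; onsets are limited to one consonant).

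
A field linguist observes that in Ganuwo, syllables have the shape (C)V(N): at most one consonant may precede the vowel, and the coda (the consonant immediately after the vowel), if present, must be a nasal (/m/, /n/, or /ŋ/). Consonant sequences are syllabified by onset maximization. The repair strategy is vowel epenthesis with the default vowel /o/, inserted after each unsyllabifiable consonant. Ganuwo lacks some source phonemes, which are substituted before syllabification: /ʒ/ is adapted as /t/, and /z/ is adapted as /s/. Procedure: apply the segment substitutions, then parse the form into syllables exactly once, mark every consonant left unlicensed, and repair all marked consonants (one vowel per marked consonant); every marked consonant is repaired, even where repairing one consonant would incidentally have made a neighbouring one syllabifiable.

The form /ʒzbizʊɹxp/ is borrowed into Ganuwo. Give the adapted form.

tosobisʊɹoxopo

Substitution: /ʒ/ → /t/, /z/ → /s/, giving /tsbisʊɹxp/.
The consonants /t/, /s/, /ɹ/, /x/, /p/ cannot be parsed into a legal (C)V(N) syllable (only a nasal (/m/, /n/, or /ŋ/) is licensed in coda position; onsets are limited to one consonant).
Epenthesis after each stranded consonant: /t/ → /to/, /s/ → /so/, /ɹ/ → /ɹo/, /x/ → /xo/, /p/ → /po/.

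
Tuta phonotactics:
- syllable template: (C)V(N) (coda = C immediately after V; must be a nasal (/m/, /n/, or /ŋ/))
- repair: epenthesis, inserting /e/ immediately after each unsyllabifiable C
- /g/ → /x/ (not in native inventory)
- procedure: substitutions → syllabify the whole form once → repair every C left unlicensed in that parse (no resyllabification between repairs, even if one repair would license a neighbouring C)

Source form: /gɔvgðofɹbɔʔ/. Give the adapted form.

Substitution: /g/ → /x/, giving /xɔvxðofɹbɔʔ/.
Syllabifying with onset maximization leaves /v/, /x/, /f/, /ɹ/, /ʔ/ stranded (only a nasal (/m/, /n/, or /ŋ/) is licensed in coda position; onsets are limited to one consonant).
Epenthesis after each stranded consonant: /v/ → /ve/, /x/ → /xe/, /f/ → /fe/, /ɹ/ → /ɹe/, /ʔ/ → /ʔe/.

xɔvexeðofeɹebɔʔe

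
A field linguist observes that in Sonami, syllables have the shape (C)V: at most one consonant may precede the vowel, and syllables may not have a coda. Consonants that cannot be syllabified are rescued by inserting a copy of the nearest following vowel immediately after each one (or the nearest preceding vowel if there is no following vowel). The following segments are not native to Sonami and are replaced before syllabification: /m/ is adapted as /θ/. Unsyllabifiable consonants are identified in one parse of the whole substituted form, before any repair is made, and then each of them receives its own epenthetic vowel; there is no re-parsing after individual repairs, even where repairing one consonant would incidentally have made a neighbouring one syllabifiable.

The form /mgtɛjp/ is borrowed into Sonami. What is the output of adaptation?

θɛgɛtɛjɛpɛ

Substitution: /m/ → /θ/, giving /θgtɛjp/.
Under (C)V, the unsyllabifiable consonants are /θ/, /g/, /j/, /p/ (no codas are permitted; onsets are limited to one consonant).
Each unlicensed consonant becomes the onset of a new syllable: /θ/ → /θɛ/, /g/ → /gɛ/, /j/ → /jɛ/, /p/ → /pɛ/.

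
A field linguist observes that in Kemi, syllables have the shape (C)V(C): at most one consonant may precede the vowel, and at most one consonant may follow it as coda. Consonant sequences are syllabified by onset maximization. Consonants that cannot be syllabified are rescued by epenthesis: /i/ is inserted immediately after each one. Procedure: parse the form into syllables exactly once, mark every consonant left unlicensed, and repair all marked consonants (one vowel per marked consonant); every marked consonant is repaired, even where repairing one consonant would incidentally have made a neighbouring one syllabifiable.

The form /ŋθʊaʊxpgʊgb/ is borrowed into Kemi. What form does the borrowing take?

ŋiθʊaʊxpigʊgbi

Under (C)V(C), the unsyllabifiable consonants are /ŋ/, /p/, /b/ (at most one coda consonant is licensed; onsets are limited to one consonant).
Inserting the epenthetic vowel yields /ŋ/ → /ŋi/, /p/ → /pi/, /b/ → /bi/.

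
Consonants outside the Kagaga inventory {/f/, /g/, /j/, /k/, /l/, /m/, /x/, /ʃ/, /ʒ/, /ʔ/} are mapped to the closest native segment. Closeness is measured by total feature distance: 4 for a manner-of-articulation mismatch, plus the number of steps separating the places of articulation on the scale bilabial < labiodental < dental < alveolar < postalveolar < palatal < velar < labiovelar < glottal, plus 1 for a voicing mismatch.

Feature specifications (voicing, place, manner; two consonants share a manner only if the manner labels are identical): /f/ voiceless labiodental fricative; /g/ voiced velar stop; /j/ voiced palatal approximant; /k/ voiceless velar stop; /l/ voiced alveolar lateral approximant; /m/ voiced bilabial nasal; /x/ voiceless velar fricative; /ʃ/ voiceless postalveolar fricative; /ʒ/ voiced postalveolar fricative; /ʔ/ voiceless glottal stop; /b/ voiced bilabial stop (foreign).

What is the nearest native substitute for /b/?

m

/m/ is closest: manner differs (stop→nasal, +4), place distance 0 (bilabial→bilabial), same voicing; total 4. Next closest is /f/ at distance 6.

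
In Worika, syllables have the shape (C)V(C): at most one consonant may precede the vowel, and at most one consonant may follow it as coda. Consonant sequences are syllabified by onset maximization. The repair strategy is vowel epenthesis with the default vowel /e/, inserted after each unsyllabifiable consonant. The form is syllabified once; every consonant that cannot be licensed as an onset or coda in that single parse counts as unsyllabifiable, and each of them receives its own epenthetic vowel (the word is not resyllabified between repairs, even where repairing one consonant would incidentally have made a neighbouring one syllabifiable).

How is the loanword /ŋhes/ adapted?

Syllabifying with onset maximization leaves /ŋ/ stranded (at most one coda consonant is licensed; onsets are limited to one consonant).
Each unlicensed consonant becomes the onset of a new syllable: /ŋ/ → /ŋe/.

ŋehes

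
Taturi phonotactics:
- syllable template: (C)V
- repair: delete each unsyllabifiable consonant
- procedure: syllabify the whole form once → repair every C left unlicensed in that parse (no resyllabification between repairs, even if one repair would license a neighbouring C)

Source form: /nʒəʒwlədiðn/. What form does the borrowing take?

ʒələdi

Syllabifying with onset maximization leaves /n/, /ʒ/, /w/, /ð/, /n/ stranded (no codas are permitted; onsets are limited to one consonant).
Each unlicensed consonant is deleted: /n/, /ʒ/, /w/, /ð/, /n/.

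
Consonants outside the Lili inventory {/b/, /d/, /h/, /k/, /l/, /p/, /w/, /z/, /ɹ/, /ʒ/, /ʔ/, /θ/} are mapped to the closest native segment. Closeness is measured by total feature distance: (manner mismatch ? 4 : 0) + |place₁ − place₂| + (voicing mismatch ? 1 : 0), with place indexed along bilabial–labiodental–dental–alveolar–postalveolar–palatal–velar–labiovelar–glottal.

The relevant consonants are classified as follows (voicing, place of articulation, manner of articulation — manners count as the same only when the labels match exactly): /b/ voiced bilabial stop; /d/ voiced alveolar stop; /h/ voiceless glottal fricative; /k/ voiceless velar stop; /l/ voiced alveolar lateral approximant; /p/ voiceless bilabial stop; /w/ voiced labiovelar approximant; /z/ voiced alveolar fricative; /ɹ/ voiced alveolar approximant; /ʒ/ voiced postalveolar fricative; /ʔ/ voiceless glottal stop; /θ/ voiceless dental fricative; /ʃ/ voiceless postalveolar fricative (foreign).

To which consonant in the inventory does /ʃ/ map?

/ʒ/ is closest: same manner (fricative), place distance 0 (postalveolar→postalveolar), voicing differs (+1); total 1. Next closest is /z/ at distance 2.

ʒ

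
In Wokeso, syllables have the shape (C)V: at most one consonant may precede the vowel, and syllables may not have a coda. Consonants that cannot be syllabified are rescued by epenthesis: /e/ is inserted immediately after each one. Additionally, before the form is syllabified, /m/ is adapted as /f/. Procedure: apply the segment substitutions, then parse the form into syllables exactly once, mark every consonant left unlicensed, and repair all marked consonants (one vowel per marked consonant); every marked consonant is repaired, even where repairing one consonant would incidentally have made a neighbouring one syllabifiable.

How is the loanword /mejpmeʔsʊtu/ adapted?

Substitution: /m/ → /f/, giving /fejpfeʔsʊtu/.
The consonants /j/, /p/, /ʔ/ cannot be parsed into a legal (C)V syllable (no codas are permitted; onsets are limited to one consonant).
Epenthesis after each stranded consonant: /j/ → /je/, /p/ → /pe/, /ʔ/ → /ʔe/.

fejepefeʔesʊtu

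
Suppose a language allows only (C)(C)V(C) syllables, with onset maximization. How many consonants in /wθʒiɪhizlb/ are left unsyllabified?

3

Syllabifying with onset maximization leaves /w/, /l/, /b/ stranded (at most one coda consonant is licensed; onsets may contain at most 2 consonants).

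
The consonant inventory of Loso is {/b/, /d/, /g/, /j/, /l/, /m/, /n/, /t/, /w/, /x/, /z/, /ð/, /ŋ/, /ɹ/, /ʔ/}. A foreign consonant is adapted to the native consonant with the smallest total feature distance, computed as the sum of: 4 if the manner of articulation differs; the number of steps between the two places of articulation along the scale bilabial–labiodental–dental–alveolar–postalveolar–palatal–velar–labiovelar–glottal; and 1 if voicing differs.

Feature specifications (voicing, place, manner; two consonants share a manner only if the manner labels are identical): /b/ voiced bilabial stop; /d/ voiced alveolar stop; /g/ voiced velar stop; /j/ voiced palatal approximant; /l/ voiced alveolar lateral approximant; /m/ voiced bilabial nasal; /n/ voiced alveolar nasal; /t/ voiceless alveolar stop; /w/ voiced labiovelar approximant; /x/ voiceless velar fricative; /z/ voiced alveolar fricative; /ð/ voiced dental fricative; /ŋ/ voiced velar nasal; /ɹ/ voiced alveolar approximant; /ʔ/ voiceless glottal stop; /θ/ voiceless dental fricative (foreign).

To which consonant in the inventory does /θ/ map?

ð

/ð/ is closest: same manner (fricative), place distance 0 (dental→dental), voicing differs (+1); total 1. Next closest is /z/ at distance 2.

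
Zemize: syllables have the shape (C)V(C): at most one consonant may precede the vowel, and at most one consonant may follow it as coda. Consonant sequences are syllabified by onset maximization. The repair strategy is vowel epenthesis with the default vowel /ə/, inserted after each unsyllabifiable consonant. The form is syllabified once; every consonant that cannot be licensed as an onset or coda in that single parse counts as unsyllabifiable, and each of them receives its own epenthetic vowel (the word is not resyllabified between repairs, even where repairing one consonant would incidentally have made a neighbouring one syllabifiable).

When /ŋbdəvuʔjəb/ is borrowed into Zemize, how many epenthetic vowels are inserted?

The unsyllabifiable consonants are /ŋ/, /b/; each receives one epenthetic vowel.

2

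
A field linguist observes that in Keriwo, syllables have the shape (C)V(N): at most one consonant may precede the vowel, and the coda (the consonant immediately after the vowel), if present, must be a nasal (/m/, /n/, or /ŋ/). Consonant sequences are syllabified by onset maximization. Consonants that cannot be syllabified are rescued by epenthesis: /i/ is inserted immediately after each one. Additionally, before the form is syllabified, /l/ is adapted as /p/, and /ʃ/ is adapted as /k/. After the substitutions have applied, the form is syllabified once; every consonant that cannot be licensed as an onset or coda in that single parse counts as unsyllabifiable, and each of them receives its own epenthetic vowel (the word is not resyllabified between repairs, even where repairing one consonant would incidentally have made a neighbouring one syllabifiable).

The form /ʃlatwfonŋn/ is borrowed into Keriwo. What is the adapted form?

Substitution: /ʃ/ → /k/, /l/ → /p/, giving /kpatwfonŋn/.
The consonants /k/, /t/, /w/, /ŋ/, /n/ cannot be parsed into a legal (C)V(N) syllable (only a nasal (/m/, /n/, or /ŋ/) is licensed in coda position; onsets are limited to one consonant).
Each unlicensed consonant becomes the onset of a new syllable: /k/ → /ki/, /t/ → /ti/, /w/ → /wi/, /ŋ/ → /ŋi/, /n/ → /ni/.

kipatiwifonŋini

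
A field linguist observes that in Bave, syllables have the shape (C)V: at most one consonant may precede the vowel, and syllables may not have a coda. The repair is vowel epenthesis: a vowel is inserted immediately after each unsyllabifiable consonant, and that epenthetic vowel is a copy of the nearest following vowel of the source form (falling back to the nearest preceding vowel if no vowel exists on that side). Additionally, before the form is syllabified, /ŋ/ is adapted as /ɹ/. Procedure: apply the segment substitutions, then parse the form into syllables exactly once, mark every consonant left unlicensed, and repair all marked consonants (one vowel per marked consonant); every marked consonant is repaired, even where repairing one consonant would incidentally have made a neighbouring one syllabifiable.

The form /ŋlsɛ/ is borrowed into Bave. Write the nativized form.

Substitution: /ŋ/ → /ɹ/, giving /ɹlsɛ/.
The consonants /ɹ/, /l/ cannot be parsed into a legal (C)V syllable (no codas are permitted; onsets are limited to one consonant).
Each unlicensed consonant becomes the onset of a new syllable: /ɹ/ → /ɹɛ/, /l/ → /lɛ/.

ɹɛlɛsɛ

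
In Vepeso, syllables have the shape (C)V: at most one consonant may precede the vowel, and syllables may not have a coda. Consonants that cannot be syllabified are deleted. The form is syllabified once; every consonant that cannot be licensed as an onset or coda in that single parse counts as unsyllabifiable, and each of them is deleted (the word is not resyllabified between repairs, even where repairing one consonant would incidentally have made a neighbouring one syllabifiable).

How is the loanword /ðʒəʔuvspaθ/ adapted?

ʒəʔupa

Syllabifying with onset maximization leaves /ð/, /v/, /s/, /θ/ stranded (no codas are permitted; onsets are limited to one consonant).
Each unlicensed consonant is deleted: /ð/, /v/, /s/, /θ/.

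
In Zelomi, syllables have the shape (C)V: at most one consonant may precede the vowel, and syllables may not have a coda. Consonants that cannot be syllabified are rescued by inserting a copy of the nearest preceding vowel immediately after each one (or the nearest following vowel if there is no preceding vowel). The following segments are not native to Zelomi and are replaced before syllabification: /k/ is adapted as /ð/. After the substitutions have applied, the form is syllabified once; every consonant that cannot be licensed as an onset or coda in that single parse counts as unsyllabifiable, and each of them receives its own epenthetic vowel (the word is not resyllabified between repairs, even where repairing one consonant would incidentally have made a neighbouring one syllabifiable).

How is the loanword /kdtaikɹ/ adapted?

ðadataiðiɹi

Substitution: /k/ → /ð/, giving /ðdtaiðɹ/.
Under (C)V, the unsyllabifiable consonants are /ð/, /d/, /ð/, /ɹ/ (no codas are permitted; onsets are limited to one consonant).
Each unlicensed consonant becomes the onset of a new syllable: /ð/ → /ða/, /d/ → /da/, /ð/ → /ði/, /ɹ/ → /ɹi/.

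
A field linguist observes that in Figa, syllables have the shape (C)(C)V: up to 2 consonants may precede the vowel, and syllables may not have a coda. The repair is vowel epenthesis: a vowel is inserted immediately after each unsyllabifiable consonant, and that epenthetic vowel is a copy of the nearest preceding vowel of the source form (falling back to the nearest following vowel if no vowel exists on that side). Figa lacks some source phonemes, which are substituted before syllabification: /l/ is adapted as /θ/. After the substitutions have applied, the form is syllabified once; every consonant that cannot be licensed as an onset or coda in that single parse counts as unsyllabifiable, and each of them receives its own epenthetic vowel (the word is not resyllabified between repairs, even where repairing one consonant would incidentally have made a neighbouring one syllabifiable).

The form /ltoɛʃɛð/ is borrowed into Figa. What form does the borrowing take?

Substitution: /l/ → /θ/, giving /θtoɛʃɛð/.
Under (C)(C)V, the unsyllabifiable consonants are /ð/ (no codas are permitted; onsets may contain at most 2 consonants).
Epenthesis after each stranded consonant: /ð/ → /ðɛ/.

θtoɛʃɛðɛ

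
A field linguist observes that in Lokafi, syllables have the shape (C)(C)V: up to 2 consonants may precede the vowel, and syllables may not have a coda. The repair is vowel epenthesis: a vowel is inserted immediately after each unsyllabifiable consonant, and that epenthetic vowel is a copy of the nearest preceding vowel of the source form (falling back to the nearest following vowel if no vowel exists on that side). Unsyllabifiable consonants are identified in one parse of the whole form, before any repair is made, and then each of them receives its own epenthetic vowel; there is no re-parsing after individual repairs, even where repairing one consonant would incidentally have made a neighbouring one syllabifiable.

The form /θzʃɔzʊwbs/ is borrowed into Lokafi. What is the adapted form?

θɔzʃɔzʊwʊbʊsʊ

The consonants /θ/, /w/, /b/, /s/ cannot be parsed into a legal (C)(C)V syllable (no codas are permitted; onsets may contain at most 2 consonants).
Epenthesis after each stranded consonant: /θ/ → /θɔ/, /w/ → /wʊ/, /b/ → /bʊ/, /s/ → /sʊ/.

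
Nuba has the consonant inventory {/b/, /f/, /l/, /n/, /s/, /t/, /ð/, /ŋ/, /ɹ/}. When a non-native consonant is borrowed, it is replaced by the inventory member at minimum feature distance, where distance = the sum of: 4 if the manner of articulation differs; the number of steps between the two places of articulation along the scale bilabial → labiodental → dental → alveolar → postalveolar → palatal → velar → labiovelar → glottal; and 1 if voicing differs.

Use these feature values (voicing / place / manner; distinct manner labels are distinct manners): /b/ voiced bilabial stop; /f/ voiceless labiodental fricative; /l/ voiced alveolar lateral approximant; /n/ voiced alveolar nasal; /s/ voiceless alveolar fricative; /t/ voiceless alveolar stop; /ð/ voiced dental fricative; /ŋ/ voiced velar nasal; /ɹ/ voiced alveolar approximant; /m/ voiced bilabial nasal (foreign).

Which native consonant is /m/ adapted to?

/n/ is closest: same manner (nasal), place distance 3 (bilabial→alveolar), same voicing; total 3. Next closest is /b/ at distance 4.

n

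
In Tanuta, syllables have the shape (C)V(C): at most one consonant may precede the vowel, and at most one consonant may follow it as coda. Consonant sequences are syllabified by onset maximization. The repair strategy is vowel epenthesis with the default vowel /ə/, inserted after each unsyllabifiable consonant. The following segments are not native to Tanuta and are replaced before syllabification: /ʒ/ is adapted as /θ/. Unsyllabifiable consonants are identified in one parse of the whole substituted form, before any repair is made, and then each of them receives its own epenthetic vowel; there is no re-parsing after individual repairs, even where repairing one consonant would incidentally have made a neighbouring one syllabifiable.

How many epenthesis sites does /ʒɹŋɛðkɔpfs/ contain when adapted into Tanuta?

After substitution the input is /θɹŋɛðkɔpfs/.
The unsyllabifiable consonants are /θ/, /ɹ/, /f/, /s/; each receives one epenthetic vowel.

4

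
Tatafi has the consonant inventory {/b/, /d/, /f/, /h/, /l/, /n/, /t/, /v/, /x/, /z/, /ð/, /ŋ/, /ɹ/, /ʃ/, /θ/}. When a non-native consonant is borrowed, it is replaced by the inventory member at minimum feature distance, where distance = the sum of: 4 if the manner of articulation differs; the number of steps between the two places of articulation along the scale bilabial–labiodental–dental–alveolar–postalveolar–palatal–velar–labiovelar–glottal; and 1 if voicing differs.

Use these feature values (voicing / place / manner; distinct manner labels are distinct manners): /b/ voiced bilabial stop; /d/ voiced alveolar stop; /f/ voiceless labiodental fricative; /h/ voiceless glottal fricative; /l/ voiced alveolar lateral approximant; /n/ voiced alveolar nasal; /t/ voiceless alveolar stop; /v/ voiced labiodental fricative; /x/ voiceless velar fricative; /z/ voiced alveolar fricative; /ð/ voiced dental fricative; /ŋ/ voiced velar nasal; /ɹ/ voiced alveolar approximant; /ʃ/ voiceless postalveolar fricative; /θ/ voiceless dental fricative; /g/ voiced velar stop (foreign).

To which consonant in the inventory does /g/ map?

/d/ is closest: same manner (stop), place distance 3 (velar→alveolar), same voicing; total 3. Next closest is /t/ at distance 4.

d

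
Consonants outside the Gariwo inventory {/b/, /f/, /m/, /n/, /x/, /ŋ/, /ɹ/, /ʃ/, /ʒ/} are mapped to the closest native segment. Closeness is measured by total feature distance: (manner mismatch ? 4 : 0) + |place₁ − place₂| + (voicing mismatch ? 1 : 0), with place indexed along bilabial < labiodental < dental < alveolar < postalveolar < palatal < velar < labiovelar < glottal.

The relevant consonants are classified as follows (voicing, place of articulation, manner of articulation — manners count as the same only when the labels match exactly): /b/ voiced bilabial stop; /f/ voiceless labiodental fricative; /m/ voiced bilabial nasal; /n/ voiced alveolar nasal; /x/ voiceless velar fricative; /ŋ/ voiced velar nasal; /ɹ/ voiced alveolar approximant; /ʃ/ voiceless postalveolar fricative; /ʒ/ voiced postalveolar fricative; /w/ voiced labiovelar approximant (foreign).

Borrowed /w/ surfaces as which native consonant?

ɹ

/ɹ/ is closest: same manner (approximant), place distance 4 (labiovelar→alveolar), same voicing; total 4. Next closest is /ŋ/ at distance 5.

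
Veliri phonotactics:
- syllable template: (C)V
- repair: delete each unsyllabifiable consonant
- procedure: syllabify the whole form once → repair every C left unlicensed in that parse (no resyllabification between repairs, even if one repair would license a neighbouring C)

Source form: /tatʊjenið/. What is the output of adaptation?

The consonants /ð/ cannot be parsed into a legal (C)V syllable (no codas are permitted; onsets are limited to one consonant).
Deleting the stranded consonants removes /ð/.

tatʊjeni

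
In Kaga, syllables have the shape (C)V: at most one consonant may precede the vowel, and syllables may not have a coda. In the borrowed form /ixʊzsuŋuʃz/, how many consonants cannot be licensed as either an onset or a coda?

Syllabifying with onset maximization leaves /z/, /ʃ/, /z/ stranded (no codas are permitted; onsets are limited to one consonant).

3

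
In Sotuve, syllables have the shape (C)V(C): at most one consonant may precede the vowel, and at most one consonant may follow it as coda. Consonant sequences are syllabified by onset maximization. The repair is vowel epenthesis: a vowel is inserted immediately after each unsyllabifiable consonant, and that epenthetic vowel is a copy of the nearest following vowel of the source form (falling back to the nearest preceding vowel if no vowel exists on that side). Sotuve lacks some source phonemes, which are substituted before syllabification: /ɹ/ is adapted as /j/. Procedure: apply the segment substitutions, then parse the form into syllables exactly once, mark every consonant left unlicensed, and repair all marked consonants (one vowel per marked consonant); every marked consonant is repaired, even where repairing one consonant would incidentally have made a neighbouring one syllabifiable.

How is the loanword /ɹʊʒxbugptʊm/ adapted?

Substitution: /ɹ/ → /j/, giving /jʊʒxbugptʊm/.
Under (C)V(C), the unsyllabifiable consonants are /x/, /p/ (at most one coda consonant is licensed; onsets are limited to one consonant).
Epenthesis after each stranded consonant: /x/ → /xu/, /p/ → /pʊ/.

jʊʒxubugpʊtʊm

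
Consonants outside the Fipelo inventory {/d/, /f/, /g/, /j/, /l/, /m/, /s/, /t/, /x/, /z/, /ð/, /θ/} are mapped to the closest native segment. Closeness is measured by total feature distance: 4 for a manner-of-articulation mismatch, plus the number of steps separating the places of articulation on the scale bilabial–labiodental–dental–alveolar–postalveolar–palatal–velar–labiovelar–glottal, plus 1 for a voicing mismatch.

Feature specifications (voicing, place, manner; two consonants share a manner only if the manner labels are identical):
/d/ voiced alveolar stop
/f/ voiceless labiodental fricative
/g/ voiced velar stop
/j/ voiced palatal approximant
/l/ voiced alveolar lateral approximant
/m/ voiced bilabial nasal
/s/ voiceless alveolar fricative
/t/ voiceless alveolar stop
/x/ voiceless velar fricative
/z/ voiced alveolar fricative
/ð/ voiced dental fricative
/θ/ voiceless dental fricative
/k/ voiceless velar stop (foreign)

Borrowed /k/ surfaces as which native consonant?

/g/ is closest: same manner (stop), place distance 0 (velar→velar), voicing differs (+1); total 1. Next closest is /t/ at distance 3.

g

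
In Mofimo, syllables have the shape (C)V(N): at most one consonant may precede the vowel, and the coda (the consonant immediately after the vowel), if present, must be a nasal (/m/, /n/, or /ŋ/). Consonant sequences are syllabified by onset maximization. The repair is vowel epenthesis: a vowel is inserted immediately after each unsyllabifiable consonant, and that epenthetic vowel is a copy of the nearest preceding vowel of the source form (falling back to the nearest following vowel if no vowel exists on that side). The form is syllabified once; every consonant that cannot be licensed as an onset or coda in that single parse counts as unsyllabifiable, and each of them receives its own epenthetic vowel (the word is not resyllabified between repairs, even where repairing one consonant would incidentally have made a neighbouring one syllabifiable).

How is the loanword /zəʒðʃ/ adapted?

zəʒəðəʃə

Under (C)V(N), the unsyllabifiable consonants are /ʒ/, /ð/, /ʃ/ (only a nasal (/m/, /n/, or /ŋ/) is licensed in coda position; onsets are limited to one consonant).
Epenthesis after each stranded consonant: /ʒ/ → /ʒə/, /ð/ → /ðə/, /ʃ/ → /ʃə/.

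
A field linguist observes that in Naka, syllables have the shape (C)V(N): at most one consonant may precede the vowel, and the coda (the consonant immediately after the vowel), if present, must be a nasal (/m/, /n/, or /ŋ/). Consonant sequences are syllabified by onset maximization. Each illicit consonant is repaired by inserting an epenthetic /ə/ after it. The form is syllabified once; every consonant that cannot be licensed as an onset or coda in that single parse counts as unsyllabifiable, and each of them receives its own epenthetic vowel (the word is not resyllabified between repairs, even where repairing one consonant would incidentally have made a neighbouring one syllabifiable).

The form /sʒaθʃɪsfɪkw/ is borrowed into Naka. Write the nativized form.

səʒaθəʃɪsəfɪkəwə

The consonants /s/, /θ/, /s/, /k/, /w/ cannot be parsed into a legal (C)V(N) syllable (only a nasal (/m/, /n/, or /ŋ/) is licensed in coda position; onsets are limited to one consonant).
Epenthesis after each stranded consonant: /s/ → /sə/, /θ/ → /θə/, /s/ → /sə/, /k/ → /kə/, /w/ → /wə/.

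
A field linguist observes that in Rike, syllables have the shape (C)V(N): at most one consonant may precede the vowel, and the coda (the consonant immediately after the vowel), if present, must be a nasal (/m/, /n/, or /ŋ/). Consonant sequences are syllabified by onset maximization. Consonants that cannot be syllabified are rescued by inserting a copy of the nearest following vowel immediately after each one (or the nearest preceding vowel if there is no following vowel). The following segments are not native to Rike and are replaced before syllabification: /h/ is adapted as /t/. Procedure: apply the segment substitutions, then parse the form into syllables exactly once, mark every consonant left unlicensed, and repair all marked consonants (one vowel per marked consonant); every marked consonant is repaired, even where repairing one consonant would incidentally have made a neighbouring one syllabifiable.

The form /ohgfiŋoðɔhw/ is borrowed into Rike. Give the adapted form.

otigifiŋoðɔtɔwɔ

Substitution: /h/ → /t/, giving /otgfiŋoðɔtw/.
Under (C)V(N), the unsyllabifiable consonants are /t/, /g/, /t/, /w/ (only a nasal (/m/, /n/, or /ŋ/) is licensed in coda position; onsets are limited to one consonant).
Epenthesis after each stranded consonant: /t/ → /ti/, /g/ → /gi/, /t/ → /tɔ/, /w/ → /wɔ/.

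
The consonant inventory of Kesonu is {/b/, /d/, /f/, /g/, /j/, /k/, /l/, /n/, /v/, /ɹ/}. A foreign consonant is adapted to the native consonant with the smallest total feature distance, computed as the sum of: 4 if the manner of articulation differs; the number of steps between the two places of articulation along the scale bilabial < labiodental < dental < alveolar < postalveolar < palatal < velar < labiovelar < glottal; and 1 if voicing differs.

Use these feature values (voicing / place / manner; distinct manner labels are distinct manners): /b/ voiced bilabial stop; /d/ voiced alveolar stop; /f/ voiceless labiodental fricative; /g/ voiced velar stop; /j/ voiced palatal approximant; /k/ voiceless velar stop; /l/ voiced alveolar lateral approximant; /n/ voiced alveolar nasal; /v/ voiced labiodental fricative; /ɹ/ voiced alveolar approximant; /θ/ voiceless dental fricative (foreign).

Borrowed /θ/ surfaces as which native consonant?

f

/f/ is closest: same manner (fricative), place distance 1 (dental→labiodental), same voicing; total 1. Next closest is /v/ at distance 2.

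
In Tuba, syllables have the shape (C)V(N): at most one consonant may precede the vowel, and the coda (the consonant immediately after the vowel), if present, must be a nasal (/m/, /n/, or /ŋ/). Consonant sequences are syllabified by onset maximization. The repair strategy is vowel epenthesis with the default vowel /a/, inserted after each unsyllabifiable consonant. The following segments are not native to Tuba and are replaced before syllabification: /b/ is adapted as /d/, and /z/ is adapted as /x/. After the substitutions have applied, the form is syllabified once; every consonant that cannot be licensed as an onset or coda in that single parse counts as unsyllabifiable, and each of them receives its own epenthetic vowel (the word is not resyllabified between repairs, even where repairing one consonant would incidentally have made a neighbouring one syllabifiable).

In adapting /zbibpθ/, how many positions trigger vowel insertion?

4

After substitution the input is /xdidpθ/.
The unsyllabifiable consonants are /x/, /d/, /p/, /θ/; each receives one epenthetic vowel.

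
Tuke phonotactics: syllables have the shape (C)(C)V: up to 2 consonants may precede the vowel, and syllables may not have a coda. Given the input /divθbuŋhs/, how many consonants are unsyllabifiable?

Syllabifying with onset maximization leaves /v/, /ŋ/, /h/, /s/ stranded (no codas are permitted; onsets may contain at most 2 consonants).

4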